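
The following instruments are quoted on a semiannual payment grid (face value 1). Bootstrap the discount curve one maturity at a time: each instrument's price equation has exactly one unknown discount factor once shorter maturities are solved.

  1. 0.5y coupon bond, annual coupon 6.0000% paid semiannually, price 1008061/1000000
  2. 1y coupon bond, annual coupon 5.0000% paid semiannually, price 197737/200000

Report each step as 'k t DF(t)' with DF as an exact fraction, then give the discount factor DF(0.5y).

1 1/2 9787/10000
2 1 9407/10000
DF(0.5y) = 9787/10000 ≈ 0.978700

step 1 [0.5y] bond c/2=3/100: DF=(1008061/1000000 − 3/100·(0))/(1+3/100) = 9787/10000 ≈ 0.978700
step 2 [1y] bond c/2=1/40: DF=(197737/200000 − 1/40·(0.978700))/(1+1/40) = 9407/10000 ≈ 0.940700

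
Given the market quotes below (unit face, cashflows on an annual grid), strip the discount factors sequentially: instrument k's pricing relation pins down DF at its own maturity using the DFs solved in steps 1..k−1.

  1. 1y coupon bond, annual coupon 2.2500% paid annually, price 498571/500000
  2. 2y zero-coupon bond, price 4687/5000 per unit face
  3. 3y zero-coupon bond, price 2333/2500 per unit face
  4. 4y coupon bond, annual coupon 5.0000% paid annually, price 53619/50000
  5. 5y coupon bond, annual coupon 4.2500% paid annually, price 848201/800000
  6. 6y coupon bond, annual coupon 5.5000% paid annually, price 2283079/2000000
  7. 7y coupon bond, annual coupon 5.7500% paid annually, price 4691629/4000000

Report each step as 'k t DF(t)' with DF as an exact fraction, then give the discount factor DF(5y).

1 1 1219/1250
2 2 4687/5000
3 3 2333/2500
4 4 4429/5000
5 5 8649/10000
6 6 1053/1250
7 7 4067/5000
DF(5y) = 8649/10000 ≈ 0.864900

step 1 [1y] bond c/1=9/400: DF=(498571/500000 − 9/400·(0))/(1+9/400) = 1219/1250 ≈ 0.975200
step 2 [2y] zero: DF = P = 4687/5000 ≈ 0.937400
step 3 [3y] zero: DF = P = 2333/2500 ≈ 0.933200
step 4 [4y] bond c/1=1/20: DF=(53619/50000 − 1/20·(0.975200+0.937400+0.933200))/(1+1/20) = 4429/5000 ≈ 0.885800
step 5 [5y] bond c/1=17/400: DF=(848201/800000 − 17/400·(0.975200+0.937400+0.933200+0.885800))/(1+17/400) = 8649/10000 ≈ 0.864900
step 6 [6y] bond c/1=11/200: DF=(2283079/2000000 − 11/200·(0.975200+0.937400+0.933200+0.885800+0.864900))/(1+11/200) = 1053/1250 ≈ 0.842400
step 7 [7y] bond c/1=23/400: DF=(4691629/4000000 − 23/400·(0.975200+0.937400+0.933200+0.885800+0.864900+0.842400))/(1+23/400) = 4067/5000 ≈ 0.813400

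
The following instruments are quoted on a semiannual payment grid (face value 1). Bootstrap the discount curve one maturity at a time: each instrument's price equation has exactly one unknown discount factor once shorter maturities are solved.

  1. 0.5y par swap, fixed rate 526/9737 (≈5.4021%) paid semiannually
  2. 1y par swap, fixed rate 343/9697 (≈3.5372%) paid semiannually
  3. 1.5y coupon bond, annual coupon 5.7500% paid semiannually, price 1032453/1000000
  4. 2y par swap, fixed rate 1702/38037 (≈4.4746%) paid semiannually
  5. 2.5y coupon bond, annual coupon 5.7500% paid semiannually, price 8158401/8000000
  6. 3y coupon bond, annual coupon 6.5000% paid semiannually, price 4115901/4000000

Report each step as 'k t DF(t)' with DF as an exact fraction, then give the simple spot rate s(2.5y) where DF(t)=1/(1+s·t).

step 1 [0.5y] swap r/2=263/9737: DF=(1 − 263/9737·(0))/(1+263/9737) = 9737/10000 ≈ 0.973700
step 2 [1y] swap r/2=343/19394: DF=(1 − 343/19394·(0.973700))/(1+343/19394) = 9657/10000 ≈ 0.965700
step 3 [1.5y] bond c/2=23/800: DF=(1032453/1000000 − 23/800·(0.973700+0.965700))/(1+23/800) = 4747/5000 ≈ 0.949400
step 4 [2y] swap r/2=851/38037: DF=(1 − 851/38037·(0.973700+0.965700+0.949400))/(1+851/38037) = 9149/10000 ≈ 0.914900
step 5 [2.5y] bond c/2=23/800: DF=(8158401/8000000 − 23/800·(0.973700+0.965700+0.949400+0.914900))/(1+23/800) = 177/200 ≈ 0.885000
step 6 [3y] bond c/2=13/400: DF=(4115901/4000000 − 13/400·(0.973700+0.965700+0.949400+0.914900+0.885000))/(1+13/400) = 849/1000 ≈ 0.849000

1 1/2 9737/10000
2 1 9657/10000
3 3/2 4747/5000
4 2 9149/10000
5 5/2 177/200
6 3 849/1000
s(2.5y) = (1/(177/200) − 1)/(5/2) = 46/885 ≈ 5.1977%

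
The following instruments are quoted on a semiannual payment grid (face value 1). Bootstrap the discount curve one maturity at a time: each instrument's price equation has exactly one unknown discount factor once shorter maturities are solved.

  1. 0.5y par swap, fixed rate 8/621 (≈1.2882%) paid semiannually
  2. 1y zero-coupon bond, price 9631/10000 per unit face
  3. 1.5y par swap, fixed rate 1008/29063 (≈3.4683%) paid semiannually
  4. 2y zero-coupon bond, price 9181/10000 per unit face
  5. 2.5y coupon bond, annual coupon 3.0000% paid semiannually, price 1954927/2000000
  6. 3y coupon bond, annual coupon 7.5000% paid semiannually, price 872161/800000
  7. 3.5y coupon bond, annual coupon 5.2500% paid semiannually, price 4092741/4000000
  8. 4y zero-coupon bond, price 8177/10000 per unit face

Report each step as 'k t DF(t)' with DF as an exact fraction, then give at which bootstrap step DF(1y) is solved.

1 1/2 621/625
2 1 9631/10000
3 3/2 1187/1250
4 2 9181/10000
5 5/2 1813/2000
6 3 4399/5000
7 7/2 1707/2000
8 4 8177/10000
DF(1y) is solved at step 2

step 1 [0.5y] swap r/2=4/621: DF=(1 − 4/621·(0))/(1+4/621) = 621/625 ≈ 0.993600
step 2 [1y] zero: DF = P = 9631/10000 ≈ 0.963100
step 3 [1.5y] swap r/2=504/29063: DF=(1 − 504/29063·(0.993600+0.963100))/(1+504/29063) = 1187/1250 ≈ 0.949600
step 4 [2y] zero: DF = P = 9181/10000 ≈ 0.918100
step 5 [2.5y] bond c/2=3/200: DF=(1954927/2000000 − 3/200·(0.993600+0.963100+0.949600+0.918100))/(1+3/200) = 1813/2000 ≈ 0.906500
step 6 [3y] bond c/2=3/80: DF=(872161/800000 − 3/80·(0.993600+0.963100+0.949600+0.918100+0.906500))/(1+3/80) = 4399/5000 ≈ 0.879800
step 7 [3.5y] bond c/2=21/800: DF=(4092741/4000000 − 21/800·(0.993600+0.963100+0.949600+0.918100+0.906500+0.879800))/(1+21/800) = 1707/2000 ≈ 0.853500
step 8 [4y] zero: DF = P = 8177/10000 ≈ 0.817700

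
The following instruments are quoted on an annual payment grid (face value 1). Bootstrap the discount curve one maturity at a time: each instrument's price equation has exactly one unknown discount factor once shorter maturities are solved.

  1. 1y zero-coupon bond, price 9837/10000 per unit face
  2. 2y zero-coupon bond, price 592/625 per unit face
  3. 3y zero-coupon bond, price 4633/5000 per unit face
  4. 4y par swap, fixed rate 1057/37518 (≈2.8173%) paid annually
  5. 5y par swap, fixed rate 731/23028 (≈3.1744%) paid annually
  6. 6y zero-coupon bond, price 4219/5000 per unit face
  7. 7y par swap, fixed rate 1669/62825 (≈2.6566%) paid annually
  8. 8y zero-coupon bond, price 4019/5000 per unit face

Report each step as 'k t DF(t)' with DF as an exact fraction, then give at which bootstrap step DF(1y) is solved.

step 1 [1y] zero: DF = P = 9837/10000 ≈ 0.983700
step 2 [2y] zero: DF = P = 592/625 ≈ 0.947200
step 3 [3y] zero: DF = P = 4633/5000 ≈ 0.926600
step 4 [4y] swap r/1=1057/37518: DF=(1 − 1057/37518·(0.983700+0.947200+0.926600))/(1+1057/37518) = 8943/10000 ≈ 0.894300
step 5 [5y] swap r/1=731/23028: DF=(1 − 731/23028·(0.983700+0.947200+0.926600+0.894300))/(1+731/23028) = 4269/5000 ≈ 0.853800
step 6 [6y] zero: DF = P = 4219/5000 ≈ 0.843800
step 7 [7y] swap r/1=1669/62825: DF=(1 − 1669/62825·(0.983700+0.947200+0.926600+0.894300+0.853800+0.843800))/(1+1669/62825) = 8331/10000 ≈ 0.833100
step 8 [8y] zero: DF = P = 4019/5000 ≈ 0.803800

1 1 9837/10000
2 2 592/625
3 3 4633/5000
4 4 8943/10000
5 5 4269/5000
6 6 4219/5000
7 7 8331/10000
8 8 4019/5000
DF(1y) is solved at step 1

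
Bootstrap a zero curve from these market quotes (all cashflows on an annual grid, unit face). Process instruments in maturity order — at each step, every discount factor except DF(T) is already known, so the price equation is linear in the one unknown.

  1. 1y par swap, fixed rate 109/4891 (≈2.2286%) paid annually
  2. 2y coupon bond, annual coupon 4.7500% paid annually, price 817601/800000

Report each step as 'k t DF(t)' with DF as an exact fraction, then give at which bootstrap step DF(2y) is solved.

1 1 4891/5000
2 2 9313/10000
DF(2y) is solved at step 2

step 1 [1y] swap r/1=109/4891: DF=(1 − 109/4891·(0))/(1+109/4891) = 4891/5000 ≈ 0.978200
step 2 [2y] bond c/1=19/400: DF=(817601/800000 − 19/400·(0.978200))/(1+19/400) = 9313/10000 ≈ 0.931300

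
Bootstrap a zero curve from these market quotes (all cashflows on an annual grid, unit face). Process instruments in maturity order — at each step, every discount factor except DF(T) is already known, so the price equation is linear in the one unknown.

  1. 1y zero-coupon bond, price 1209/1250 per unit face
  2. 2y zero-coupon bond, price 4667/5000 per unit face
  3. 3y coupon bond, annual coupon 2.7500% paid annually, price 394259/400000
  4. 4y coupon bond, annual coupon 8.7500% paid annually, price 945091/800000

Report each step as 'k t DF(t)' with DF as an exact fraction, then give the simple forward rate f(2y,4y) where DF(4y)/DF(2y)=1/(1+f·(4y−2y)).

step 1 [1y] zero: DF = P = 1209/1250 ≈ 0.967200
step 2 [2y] zero: DF = P = 4667/5000 ≈ 0.933400
step 3 [3y] bond c/1=11/400: DF=(394259/400000 − 11/400·(0.967200+0.933400))/(1+11/400) = 2271/2500 ≈ 0.908400
step 4 [4y] bond c/1=7/80: DF=(945091/800000 − 7/80·(0.967200+0.933400+0.908400))/(1+7/80) = 8603/10000 ≈ 0.860300

1 1 1209/1250
2 2 4667/5000
3 3 2271/2500
4 4 8603/10000
f(2y,4y) = ((4667/5000)/(8603/10000) − 1)/(2) = 731/17206 ≈ 4.2485%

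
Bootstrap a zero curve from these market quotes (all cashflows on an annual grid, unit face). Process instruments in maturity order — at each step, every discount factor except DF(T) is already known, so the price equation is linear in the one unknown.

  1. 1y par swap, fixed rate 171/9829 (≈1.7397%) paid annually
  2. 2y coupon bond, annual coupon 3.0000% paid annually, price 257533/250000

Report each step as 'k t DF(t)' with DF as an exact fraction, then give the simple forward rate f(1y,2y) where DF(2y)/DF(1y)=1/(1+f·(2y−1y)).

step 1 [1y] swap r/1=171/9829: DF=(1 − 171/9829·(0))/(1+171/9829) = 9829/10000 ≈ 0.982900
step 2 [2y] bond c/1=3/100: DF=(257533/250000 − 3/100·(0.982900))/(1+3/100) = 1943/2000 ≈ 0.971500

1 1 9829/10000
2 2 1943/2000
f(1y,2y) = ((9829/10000)/(1943/2000) − 1)/(1) = 114/9715 ≈ 1.1734%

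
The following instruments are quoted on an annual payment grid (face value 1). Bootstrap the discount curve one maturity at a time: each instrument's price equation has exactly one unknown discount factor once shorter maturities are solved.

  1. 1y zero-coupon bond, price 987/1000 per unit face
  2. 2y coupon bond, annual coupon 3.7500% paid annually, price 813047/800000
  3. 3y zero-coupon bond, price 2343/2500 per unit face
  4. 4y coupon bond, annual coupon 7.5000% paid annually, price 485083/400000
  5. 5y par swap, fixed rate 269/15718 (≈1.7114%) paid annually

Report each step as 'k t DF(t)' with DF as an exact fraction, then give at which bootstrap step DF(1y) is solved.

step 1 [1y] zero: DF = P = 987/1000 ≈ 0.987000
step 2 [2y] bond c/1=3/80: DF=(813047/800000 − 3/80·(0.987000))/(1+3/80) = 9439/10000 ≈ 0.943900
step 3 [3y] zero: DF = P = 2343/2500 ≈ 0.937200
step 4 [4y] bond c/1=3/40: DF=(485083/400000 − 3/40·(0.987000+0.943900+0.937200))/(1+3/40) = 116/125 ≈ 0.928000
step 5 [5y] swap r/1=269/15718: DF=(1 − 269/15718·(0.987000+0.943900+0.937200+0.928000))/(1+269/15718) = 9193/10000 ≈ 0.919300

1 1 987/1000
2 2 9439/10000
3 3 2343/2500
4 4 116/125
5 5 9193/10000
DF(1y) is solved at step 1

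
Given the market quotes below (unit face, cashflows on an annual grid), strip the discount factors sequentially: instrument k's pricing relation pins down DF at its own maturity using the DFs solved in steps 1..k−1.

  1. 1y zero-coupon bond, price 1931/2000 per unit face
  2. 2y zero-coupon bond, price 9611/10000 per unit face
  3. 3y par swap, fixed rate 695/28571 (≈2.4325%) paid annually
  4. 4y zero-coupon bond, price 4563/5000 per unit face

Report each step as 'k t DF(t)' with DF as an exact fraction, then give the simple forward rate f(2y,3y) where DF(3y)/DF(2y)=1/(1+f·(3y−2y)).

step 1 [1y] zero: DF = P = 1931/2000 ≈ 0.965500
step 2 [2y] zero: DF = P = 9611/10000 ≈ 0.961100
step 3 [3y] swap r/1=695/28571: DF=(1 − 695/28571·(0.965500+0.961100))/(1+695/28571) = 1861/2000 ≈ 0.930500
step 4 [4y] zero: DF = P = 4563/5000 ≈ 0.912600

1 1 1931/2000
2 2 9611/10000
3 3 1861/2000
4 4 4563/5000
f(2y,3y) = ((9611/10000)/(1861/2000) − 1)/(1) = 306/9305 ≈ 3.2886%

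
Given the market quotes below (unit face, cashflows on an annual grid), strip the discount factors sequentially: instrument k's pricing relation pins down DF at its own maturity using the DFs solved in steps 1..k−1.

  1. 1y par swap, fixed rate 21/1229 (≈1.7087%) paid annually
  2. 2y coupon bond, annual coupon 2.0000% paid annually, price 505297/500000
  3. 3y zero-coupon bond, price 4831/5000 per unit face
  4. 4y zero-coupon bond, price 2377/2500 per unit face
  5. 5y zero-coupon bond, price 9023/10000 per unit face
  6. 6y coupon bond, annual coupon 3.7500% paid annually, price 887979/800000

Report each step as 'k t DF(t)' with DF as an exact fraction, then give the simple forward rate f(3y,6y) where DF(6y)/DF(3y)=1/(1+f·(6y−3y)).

1 1 1229/1250
2 2 1943/2000
3 3 4831/5000
4 4 2377/2500
5 5 9023/10000
6 6 8973/10000
f(3y,6y) = ((4831/5000)/(8973/10000) − 1)/(3) = 689/26919 ≈ 2.5595%

step 1 [1y] swap r/1=21/1229: DF=(1 − 21/1229·(0))/(1+21/1229) = 1229/1250 ≈ 0.983200
step 2 [2y] bond c/1=1/50: DF=(505297/500000 − 1/50·(0.983200))/(1+1/50) = 1943/2000 ≈ 0.971500
step 3 [3y] zero: DF = P = 4831/5000 ≈ 0.966200
step 4 [4y] zero: DF = P = 2377/2500 ≈ 0.950800
step 5 [5y] zero: DF = P = 9023/10000 ≈ 0.902300
step 6 [6y] bond c/1=3/80: DF=(887979/800000 − 3/80·(0.983200+0.971500+0.966200+0.950800+0.902300))/(1+3/80) = 8973/10000 ≈ 0.897300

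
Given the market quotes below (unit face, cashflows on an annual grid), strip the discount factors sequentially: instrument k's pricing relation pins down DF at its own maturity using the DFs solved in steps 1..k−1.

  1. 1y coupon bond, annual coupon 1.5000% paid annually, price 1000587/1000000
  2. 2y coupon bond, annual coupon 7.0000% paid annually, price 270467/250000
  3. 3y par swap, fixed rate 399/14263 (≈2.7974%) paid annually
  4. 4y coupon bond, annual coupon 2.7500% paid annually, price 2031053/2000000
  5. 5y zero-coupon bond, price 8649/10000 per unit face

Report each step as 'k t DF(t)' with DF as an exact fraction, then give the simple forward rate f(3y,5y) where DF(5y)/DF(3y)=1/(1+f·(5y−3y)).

1 1 4929/5000
2 2 4733/5000
3 3 4601/5000
4 4 114/125
5 5 8649/10000
f(3y,5y) = ((4601/5000)/(8649/10000) − 1)/(2) = 553/17298 ≈ 3.1969%

step 1 [1y] bond c/1=3/200: DF=(1000587/1000000 − 3/200·(0))/(1+3/200) = 4929/5000 ≈ 0.985800
step 2 [2y] bond c/1=7/100: DF=(270467/250000 − 7/100·(0.985800))/(1+7/100) = 4733/5000 ≈ 0.946600
step 3 [3y] swap r/1=399/14263: DF=(1 − 399/14263·(0.985800+0.946600))/(1+399/14263) = 4601/5000 ≈ 0.920200
step 4 [4y] bond c/1=11/400: DF=(2031053/2000000 − 11/400·(0.985800+0.946600+0.920200))/(1+11/400) = 114/125 ≈ 0.912000
step 5 [5y] zero: DF = P = 8649/10000 ≈ 0.864900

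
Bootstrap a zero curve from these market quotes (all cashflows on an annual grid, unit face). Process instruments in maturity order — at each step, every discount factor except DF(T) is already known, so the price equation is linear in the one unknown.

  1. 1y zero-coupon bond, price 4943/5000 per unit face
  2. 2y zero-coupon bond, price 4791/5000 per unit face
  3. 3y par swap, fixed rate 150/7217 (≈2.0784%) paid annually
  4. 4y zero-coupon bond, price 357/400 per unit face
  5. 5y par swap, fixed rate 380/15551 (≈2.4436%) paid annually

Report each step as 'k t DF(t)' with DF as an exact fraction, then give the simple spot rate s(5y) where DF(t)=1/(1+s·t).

step 1 [1y] zero: DF = P = 4943/5000 ≈ 0.988600
step 2 [2y] zero: DF = P = 4791/5000 ≈ 0.958200
step 3 [3y] swap r/1=150/7217: DF=(1 − 150/7217·(0.988600+0.958200))/(1+150/7217) = 47/50 ≈ 0.940000
step 4 [4y] zero: DF = P = 357/400 ≈ 0.892500
step 5 [5y] swap r/1=380/15551: DF=(1 − 380/15551·(0.988600+0.958200+0.940000+0.892500))/(1+380/15551) = 443/500 ≈ 0.886000

1 1 4943/5000
2 2 4791/5000
3 3 47/50
4 4 357/400
5 5 443/500
s(5y) = (1/(443/500) − 1)/(5) = 57/2215 ≈ 2.5734%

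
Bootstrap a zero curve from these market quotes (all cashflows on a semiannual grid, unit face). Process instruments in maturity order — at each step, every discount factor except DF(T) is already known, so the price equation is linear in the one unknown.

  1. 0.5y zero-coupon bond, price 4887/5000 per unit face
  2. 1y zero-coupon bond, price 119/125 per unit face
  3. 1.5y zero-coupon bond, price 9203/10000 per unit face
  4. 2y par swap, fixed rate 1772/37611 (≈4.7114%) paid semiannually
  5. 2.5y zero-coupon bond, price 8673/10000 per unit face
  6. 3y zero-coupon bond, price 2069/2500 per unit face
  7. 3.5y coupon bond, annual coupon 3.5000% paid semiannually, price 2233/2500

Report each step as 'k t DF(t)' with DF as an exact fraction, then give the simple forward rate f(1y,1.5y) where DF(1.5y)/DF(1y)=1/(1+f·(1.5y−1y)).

step 1 [0.5y] zero: DF = P = 4887/5000 ≈ 0.977400
step 2 [1y] zero: DF = P = 119/125 ≈ 0.952000
step 3 [1.5y] zero: DF = P = 9203/10000 ≈ 0.920300
step 4 [2y] swap r/2=886/37611: DF=(1 − 886/37611·(0.977400+0.952000+0.920300))/(1+886/37611) = 4557/5000 ≈ 0.911400
step 5 [2.5y] zero: DF = P = 8673/10000 ≈ 0.867300
step 6 [3y] zero: DF = P = 2069/2500 ≈ 0.827600
step 7 [3.5y] bond c/2=7/400: DF=(2233/2500 − 7/400·(0.977400+0.952000+0.920300+0.911400+0.867300+0.827600))/(1+7/400) = 98/125 ≈ 0.784000

1 1/2 4887/5000
2 1 119/125
3 3/2 9203/10000
4 2 4557/5000
5 5/2 8673/10000
6 3 2069/2500
7 7/2 98/125
f(1y,1.5y) = ((119/125)/(9203/10000) − 1)/(1/2) = 634/9203 ≈ 6.8891%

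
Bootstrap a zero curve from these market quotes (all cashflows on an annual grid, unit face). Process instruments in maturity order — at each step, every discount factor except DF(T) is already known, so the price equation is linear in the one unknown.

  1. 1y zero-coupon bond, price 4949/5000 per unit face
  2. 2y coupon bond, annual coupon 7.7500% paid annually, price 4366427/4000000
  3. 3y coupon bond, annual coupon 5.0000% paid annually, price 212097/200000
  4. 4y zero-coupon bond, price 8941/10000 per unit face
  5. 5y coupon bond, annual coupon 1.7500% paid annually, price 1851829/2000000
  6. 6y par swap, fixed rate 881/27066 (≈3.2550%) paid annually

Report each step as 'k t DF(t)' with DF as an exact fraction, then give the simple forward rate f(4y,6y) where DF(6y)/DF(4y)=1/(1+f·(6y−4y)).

step 1 [1y] zero: DF = P = 4949/5000 ≈ 0.989800
step 2 [2y] bond c/1=31/400: DF=(4366427/4000000 − 31/400·(0.989800))/(1+31/400) = 9419/10000 ≈ 0.941900
step 3 [3y] bond c/1=1/20: DF=(212097/200000 − 1/20·(0.989800+0.941900))/(1+1/20) = 459/500 ≈ 0.918000
step 4 [4y] zero: DF = P = 8941/10000 ≈ 0.894100
step 5 [5y] bond c/1=7/400: DF=(1851829/2000000 − 7/400·(0.989800+0.941900+0.918000+0.894100))/(1+7/400) = 1057/1250 ≈ 0.845600
step 6 [6y] swap r/1=881/27066: DF=(1 − 881/27066·(0.989800+0.941900+0.918000+0.894100+0.845600))/(1+881/27066) = 4119/5000 ≈ 0.823800

1 1 4949/5000
2 2 9419/10000
3 3 459/500
4 4 8941/10000
5 5 1057/1250
6 6 4119/5000
f(4y,6y) = ((8941/10000)/(4119/5000) − 1)/(2) = 703/16476 ≈ 4.2668%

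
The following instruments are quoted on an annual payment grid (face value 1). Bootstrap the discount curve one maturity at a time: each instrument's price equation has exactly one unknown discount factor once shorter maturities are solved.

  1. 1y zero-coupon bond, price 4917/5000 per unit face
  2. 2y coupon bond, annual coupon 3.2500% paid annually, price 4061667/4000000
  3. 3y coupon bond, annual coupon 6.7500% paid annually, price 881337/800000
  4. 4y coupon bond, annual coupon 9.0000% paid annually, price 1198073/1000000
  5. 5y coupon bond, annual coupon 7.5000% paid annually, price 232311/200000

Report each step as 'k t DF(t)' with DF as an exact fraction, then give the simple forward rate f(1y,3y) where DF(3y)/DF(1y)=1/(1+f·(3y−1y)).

step 1 [1y] zero: DF = P = 4917/5000 ≈ 0.983400
step 2 [2y] bond c/1=13/400: DF=(4061667/4000000 − 13/400·(0.983400))/(1+13/400) = 381/400 ≈ 0.952500
step 3 [3y] bond c/1=27/400: DF=(881337/800000 − 27/400·(0.983400+0.952500))/(1+27/400) = 1137/1250 ≈ 0.909600
step 4 [4y] bond c/1=9/100: DF=(1198073/1000000 − 9/100·(0.983400+0.952500+0.909600))/(1+9/100) = 4321/5000 ≈ 0.864200
step 5 [5y] bond c/1=3/40: DF=(232311/200000 − 3/40·(0.983400+0.952500+0.909600+0.864200))/(1+3/40) = 8217/10000 ≈ 0.821700

1 1 4917/5000
2 2 381/400
3 3 1137/1250
4 4 4321/5000
5 5 8217/10000
f(1y,3y) = ((4917/5000)/(1137/1250) − 1)/(2) = 123/3032 ≈ 4.0567%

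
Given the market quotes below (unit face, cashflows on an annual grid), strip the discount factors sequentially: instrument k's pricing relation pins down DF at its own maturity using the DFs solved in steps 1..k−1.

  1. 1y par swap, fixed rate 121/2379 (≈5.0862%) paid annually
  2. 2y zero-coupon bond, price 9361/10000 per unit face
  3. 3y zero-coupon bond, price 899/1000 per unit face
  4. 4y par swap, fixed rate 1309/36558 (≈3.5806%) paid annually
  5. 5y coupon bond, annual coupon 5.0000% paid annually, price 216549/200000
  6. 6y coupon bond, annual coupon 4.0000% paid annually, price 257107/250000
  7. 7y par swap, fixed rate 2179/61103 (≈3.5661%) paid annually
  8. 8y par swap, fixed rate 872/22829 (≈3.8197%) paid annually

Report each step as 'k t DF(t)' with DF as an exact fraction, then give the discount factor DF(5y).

step 1 [1y] swap r/1=121/2379: DF=(1 − 121/2379·(0))/(1+121/2379) = 2379/2500 ≈ 0.951600
step 2 [2y] zero: DF = P = 9361/10000 ≈ 0.936100
step 3 [3y] zero: DF = P = 899/1000 ≈ 0.899000
step 4 [4y] swap r/1=1309/36558: DF=(1 − 1309/36558·(0.951600+0.936100+0.899000))/(1+1309/36558) = 8691/10000 ≈ 0.869100
step 5 [5y] bond c/1=1/20: DF=(216549/200000 − 1/20·(0.951600+0.936100+0.899000+0.869100))/(1+1/20) = 8571/10000 ≈ 0.857100
step 6 [6y] bond c/1=1/25: DF=(257107/250000 − 1/25·(0.951600+0.936100+0.899000+0.869100+0.857100))/(1+1/25) = 8153/10000 ≈ 0.815300
step 7 [7y] swap r/1=2179/61103: DF=(1 − 2179/61103·(0.951600+0.936100+0.899000+0.869100+0.857100+0.815300))/(1+2179/61103) = 7821/10000 ≈ 0.782100
step 8 [8y] swap r/1=872/22829: DF=(1 − 872/22829·(0.951600+0.936100+0.899000+0.869100+0.857100+0.815300+0.782100))/(1+872/22829) = 923/1250 ≈ 0.738400

1 1 2379/2500
2 2 9361/10000
3 3 899/1000
4 4 8691/10000
5 5 8571/10000
6 6 8153/10000
7 7 7821/10000
8 8 923/1250
DF(5y) = 8571/10000 ≈ 0.857100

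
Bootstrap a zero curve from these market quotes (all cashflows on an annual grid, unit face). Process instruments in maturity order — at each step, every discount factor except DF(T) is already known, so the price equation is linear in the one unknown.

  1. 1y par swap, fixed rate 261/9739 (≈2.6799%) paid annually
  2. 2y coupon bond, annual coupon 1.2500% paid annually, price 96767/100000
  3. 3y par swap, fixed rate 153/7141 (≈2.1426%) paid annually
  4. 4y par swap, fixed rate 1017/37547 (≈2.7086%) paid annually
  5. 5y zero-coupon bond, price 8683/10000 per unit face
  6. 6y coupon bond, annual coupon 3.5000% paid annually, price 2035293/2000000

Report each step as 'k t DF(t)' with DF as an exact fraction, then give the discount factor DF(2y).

1 1 9739/10000
2 2 9437/10000
3 3 2347/2500
4 4 8983/10000
5 5 8683/10000
6 6 8269/10000
DF(2y) = 9437/10000 ≈ 0.943700

step 1 [1y] swap r/1=261/9739: DF=(1 − 261/9739·(0))/(1+261/9739) = 9739/10000 ≈ 0.973900
step 2 [2y] bond c/1=1/80: DF=(96767/100000 − 1/80·(0.973900))/(1+1/80) = 9437/10000 ≈ 0.943700
step 3 [3y] swap r/1=153/7141: DF=(1 − 153/7141·(0.973900+0.943700))/(1+153/7141) = 2347/2500 ≈ 0.938800
step 4 [4y] swap r/1=1017/37547: DF=(1 − 1017/37547·(0.973900+0.943700+0.938800))/(1+1017/37547) = 8983/10000 ≈ 0.898300
step 5 [5y] zero: DF = P = 8683/10000 ≈ 0.868300
step 6 [6y] bond c/1=7/200: DF=(2035293/2000000 − 7/200·(0.973900+0.943700+0.938800+0.898300+0.868300))/(1+7/200) = 8269/10000 ≈ 0.826900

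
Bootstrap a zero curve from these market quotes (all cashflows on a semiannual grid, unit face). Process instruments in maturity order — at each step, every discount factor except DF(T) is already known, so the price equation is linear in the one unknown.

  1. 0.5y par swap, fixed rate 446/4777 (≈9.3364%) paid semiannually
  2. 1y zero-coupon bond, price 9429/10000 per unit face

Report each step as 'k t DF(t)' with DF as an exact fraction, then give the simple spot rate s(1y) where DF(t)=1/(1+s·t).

step 1 [0.5y] swap r/2=223/4777: DF=(1 − 223/4777·(0))/(1+223/4777) = 4777/5000 ≈ 0.955400
step 2 [1y] zero: DF = P = 9429/10000 ≈ 0.942900

1 1/2 4777/5000
2 1 9429/10000
s(1y) = (1/(9429/10000) − 1)/(1) = 571/9429 ≈ 6.0558%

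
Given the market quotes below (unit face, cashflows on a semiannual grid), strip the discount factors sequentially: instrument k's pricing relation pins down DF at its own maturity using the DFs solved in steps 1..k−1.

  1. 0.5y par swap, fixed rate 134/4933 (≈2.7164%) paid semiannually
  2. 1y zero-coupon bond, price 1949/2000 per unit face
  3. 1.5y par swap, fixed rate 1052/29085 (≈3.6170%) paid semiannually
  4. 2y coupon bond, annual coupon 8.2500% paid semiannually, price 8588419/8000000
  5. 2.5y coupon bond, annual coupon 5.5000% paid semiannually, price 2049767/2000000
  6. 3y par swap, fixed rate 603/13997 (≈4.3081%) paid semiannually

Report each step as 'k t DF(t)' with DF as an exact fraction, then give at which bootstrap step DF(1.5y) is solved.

step 1 [0.5y] swap r/2=67/4933: DF=(1 − 67/4933·(0))/(1+67/4933) = 4933/5000 ≈ 0.986600
step 2 [1y] zero: DF = P = 1949/2000 ≈ 0.974500
step 3 [1.5y] swap r/2=526/29085: DF=(1 − 526/29085·(0.986600+0.974500))/(1+526/29085) = 4737/5000 ≈ 0.947400
step 4 [2y] bond c/2=33/800: DF=(8588419/8000000 − 33/800·(0.986600+0.974500+0.947400))/(1+33/800) = 4579/5000 ≈ 0.915800
step 5 [2.5y] bond c/2=11/400: DF=(2049767/2000000 − 11/400·(0.986600+0.974500+0.947400+0.915800))/(1+11/400) = 8951/10000 ≈ 0.895100
step 6 [3y] swap r/2=603/27994: DF=(1 − 603/27994·(0.986600+0.974500+0.947400+0.915800+0.895100))/(1+603/27994) = 4397/5000 ≈ 0.879400

1 1/2 4933/5000
2 1 1949/2000
3 3/2 4737/5000
4 2 4579/5000
5 5/2 8951/10000
6 3 4397/5000
DF(1.5y) is solved at step 3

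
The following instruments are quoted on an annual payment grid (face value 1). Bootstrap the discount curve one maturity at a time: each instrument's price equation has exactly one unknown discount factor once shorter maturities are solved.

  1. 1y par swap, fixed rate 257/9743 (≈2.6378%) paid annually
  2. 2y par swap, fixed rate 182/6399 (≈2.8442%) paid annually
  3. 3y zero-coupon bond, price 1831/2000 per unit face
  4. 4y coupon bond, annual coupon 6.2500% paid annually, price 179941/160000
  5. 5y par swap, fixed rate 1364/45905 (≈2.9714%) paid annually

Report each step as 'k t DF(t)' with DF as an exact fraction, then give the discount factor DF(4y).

step 1 [1y] swap r/1=257/9743: DF=(1 − 257/9743·(0))/(1+257/9743) = 9743/10000 ≈ 0.974300
step 2 [2y] swap r/1=182/6399: DF=(1 − 182/6399·(0.974300))/(1+182/6399) = 4727/5000 ≈ 0.945400
step 3 [3y] zero: DF = P = 1831/2000 ≈ 0.915500
step 4 [4y] bond c/1=1/16: DF=(179941/160000 − 1/16·(0.974300+0.945400+0.915500))/(1+1/16) = 8917/10000 ≈ 0.891700
step 5 [5y] swap r/1=1364/45905: DF=(1 − 1364/45905·(0.974300+0.945400+0.915500+0.891700))/(1+1364/45905) = 2159/2500 ≈ 0.863600

1 1 9743/10000
2 2 4727/5000
3 3 1831/2000
4 4 8917/10000
5 5 2159/2500
DF(4y) = 8917/10000 ≈ 0.891700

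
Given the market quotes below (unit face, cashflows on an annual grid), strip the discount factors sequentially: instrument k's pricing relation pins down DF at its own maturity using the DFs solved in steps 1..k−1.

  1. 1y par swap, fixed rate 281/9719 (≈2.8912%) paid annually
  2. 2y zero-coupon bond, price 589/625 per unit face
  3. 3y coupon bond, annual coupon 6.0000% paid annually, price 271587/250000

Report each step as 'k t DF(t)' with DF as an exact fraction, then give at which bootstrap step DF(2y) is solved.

step 1 [1y] swap r/1=281/9719: DF=(1 − 281/9719·(0))/(1+281/9719) = 9719/10000 ≈ 0.971900
step 2 [2y] zero: DF = P = 589/625 ≈ 0.942400
step 3 [3y] bond c/1=3/50: DF=(271587/250000 − 3/50·(0.971900+0.942400))/(1+3/50) = 1833/2000 ≈ 0.916500

1 1 9719/10000
2 2 589/625
3 3 1833/2000
DF(2y) is solved at step 2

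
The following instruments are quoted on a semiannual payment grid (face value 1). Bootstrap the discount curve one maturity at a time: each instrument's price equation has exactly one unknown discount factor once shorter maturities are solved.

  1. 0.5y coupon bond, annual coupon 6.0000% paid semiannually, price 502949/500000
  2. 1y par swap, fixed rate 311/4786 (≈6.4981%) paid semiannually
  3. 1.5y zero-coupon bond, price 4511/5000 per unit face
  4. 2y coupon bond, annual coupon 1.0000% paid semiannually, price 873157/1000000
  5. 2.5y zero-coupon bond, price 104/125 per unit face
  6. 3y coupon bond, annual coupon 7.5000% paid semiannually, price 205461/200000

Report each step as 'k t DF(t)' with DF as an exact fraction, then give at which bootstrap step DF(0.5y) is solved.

step 1 [0.5y] bond c/2=3/100: DF=(502949/500000 − 3/100·(0))/(1+3/100) = 4883/5000 ≈ 0.976600
step 2 [1y] swap r/2=311/9572: DF=(1 − 311/9572·(0.976600))/(1+311/9572) = 4689/5000 ≈ 0.937800
step 3 [1.5y] zero: DF = P = 4511/5000 ≈ 0.902200
step 4 [2y] bond c/2=1/200: DF=(873157/1000000 − 1/200·(0.976600+0.937800+0.902200))/(1+1/200) = 2137/2500 ≈ 0.854800
step 5 [2.5y] zero: DF = P = 104/125 ≈ 0.832000
step 6 [3y] bond c/2=3/80: DF=(205461/200000 − 3/80·(0.976600+0.937800+0.902200+0.854800+0.832000))/(1+3/80) = 4137/5000 ≈ 0.827400

1 1/2 4883/5000
2 1 4689/5000
3 3/2 4511/5000
4 2 2137/2500
5 5/2 104/125
6 3 4137/5000
DF(0.5y) is solved at step 1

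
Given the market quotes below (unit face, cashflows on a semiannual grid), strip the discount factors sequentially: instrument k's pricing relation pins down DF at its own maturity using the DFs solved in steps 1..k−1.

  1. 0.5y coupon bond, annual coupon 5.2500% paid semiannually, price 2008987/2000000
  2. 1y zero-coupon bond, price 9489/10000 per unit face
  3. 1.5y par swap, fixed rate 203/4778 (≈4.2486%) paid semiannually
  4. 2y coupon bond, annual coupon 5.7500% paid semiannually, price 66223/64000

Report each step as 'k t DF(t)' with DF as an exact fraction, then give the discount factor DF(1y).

step 1 [0.5y] bond c/2=21/800: DF=(2008987/2000000 − 21/800·(0))/(1+21/800) = 2447/2500 ≈ 0.978800
step 2 [1y] zero: DF = P = 9489/10000 ≈ 0.948900
step 3 [1.5y] swap r/2=203/9556: DF=(1 − 203/9556·(0.978800+0.948900))/(1+203/9556) = 9391/10000 ≈ 0.939100
step 4 [2y] bond c/2=23/800: DF=(66223/64000 − 23/800·(0.978800+0.948900+0.939100))/(1+23/800) = 9257/10000 ≈ 0.925700

1 1/2 2447/2500
2 1 9489/10000
3 3/2 9391/10000
4 2 9257/10000
DF(1y) = 9489/10000 ≈ 0.948900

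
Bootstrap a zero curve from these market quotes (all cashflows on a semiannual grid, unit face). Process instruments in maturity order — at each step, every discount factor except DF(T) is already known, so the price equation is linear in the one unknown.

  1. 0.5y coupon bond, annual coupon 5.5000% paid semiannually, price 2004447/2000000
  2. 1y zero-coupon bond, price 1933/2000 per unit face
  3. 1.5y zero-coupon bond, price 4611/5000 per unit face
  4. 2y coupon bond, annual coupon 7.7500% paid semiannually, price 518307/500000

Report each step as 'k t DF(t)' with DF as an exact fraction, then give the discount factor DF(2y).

step 1 [0.5y] bond c/2=11/400: DF=(2004447/2000000 − 11/400·(0))/(1+11/400) = 4877/5000 ≈ 0.975400
step 2 [1y] zero: DF = P = 1933/2000 ≈ 0.966500
step 3 [1.5y] zero: DF = P = 4611/5000 ≈ 0.922200
step 4 [2y] bond c/2=31/800: DF=(518307/500000 − 31/800·(0.975400+0.966500+0.922200))/(1+31/800) = 8911/10000 ≈ 0.891100

1 1/2 4877/5000
2 1 1933/2000
3 3/2 4611/5000
4 2 8911/10000
DF(2y) = 8911/10000 ≈ 0.891100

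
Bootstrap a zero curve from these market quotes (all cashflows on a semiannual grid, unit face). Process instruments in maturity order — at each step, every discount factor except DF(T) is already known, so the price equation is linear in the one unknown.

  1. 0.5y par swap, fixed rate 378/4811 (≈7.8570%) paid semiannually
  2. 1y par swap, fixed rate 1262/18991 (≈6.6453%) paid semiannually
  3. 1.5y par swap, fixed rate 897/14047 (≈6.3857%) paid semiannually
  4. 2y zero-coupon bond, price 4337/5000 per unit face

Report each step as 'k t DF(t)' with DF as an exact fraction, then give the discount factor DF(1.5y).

step 1 [0.5y] swap r/2=189/4811: DF=(1 − 189/4811·(0))/(1+189/4811) = 4811/5000 ≈ 0.962200
step 2 [1y] swap r/2=631/18991: DF=(1 − 631/18991·(0.962200))/(1+631/18991) = 9369/10000 ≈ 0.936900
step 3 [1.5y] swap r/2=897/28094: DF=(1 − 897/28094·(0.962200+0.936900))/(1+897/28094) = 9103/10000 ≈ 0.910300
step 4 [2y] zero: DF = P = 4337/5000 ≈ 0.867400

1 1/2 4811/5000
2 1 9369/10000
3 3/2 9103/10000
4 2 4337/5000
DF(1.5y) = 9103/10000 ≈ 0.910300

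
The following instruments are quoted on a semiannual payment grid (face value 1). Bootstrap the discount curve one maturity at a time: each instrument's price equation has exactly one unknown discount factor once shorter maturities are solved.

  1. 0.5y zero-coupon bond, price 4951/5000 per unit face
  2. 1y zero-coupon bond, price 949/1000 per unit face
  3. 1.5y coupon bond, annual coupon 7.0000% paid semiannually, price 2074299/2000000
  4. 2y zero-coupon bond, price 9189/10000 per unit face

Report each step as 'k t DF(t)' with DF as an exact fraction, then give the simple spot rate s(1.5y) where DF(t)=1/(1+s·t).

1 1/2 4951/5000
2 1 949/1000
3 3/2 1873/2000
4 2 9189/10000
s(1.5y) = (1/(1873/2000) − 1)/(3/2) = 254/5619 ≈ 4.5204%

step 1 [0.5y] zero: DF = P = 4951/5000 ≈ 0.990200
step 2 [1y] zero: DF = P = 949/1000 ≈ 0.949000
step 3 [1.5y] bond c/2=7/200: DF=(2074299/2000000 − 7/200·(0.990200+0.949000))/(1+7/200) = 1873/2000 ≈ 0.936500
step 4 [2y] zero: DF = P = 9189/10000 ≈ 0.918900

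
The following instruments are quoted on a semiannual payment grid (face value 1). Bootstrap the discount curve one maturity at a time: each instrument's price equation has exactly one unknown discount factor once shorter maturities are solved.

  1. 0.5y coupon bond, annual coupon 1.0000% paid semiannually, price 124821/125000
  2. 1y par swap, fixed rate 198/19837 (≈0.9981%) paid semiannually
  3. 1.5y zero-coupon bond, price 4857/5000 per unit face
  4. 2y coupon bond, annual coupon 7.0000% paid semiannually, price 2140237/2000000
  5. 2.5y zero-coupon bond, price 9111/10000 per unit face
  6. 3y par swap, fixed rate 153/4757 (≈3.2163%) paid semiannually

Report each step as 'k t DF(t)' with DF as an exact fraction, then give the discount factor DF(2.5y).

step 1 [0.5y] bond c/2=1/200: DF=(124821/125000 − 1/200·(0))/(1+1/200) = 621/625 ≈ 0.993600
step 2 [1y] swap r/2=99/19837: DF=(1 − 99/19837·(0.993600))/(1+99/19837) = 9901/10000 ≈ 0.990100
step 3 [1.5y] zero: DF = P = 4857/5000 ≈ 0.971400
step 4 [2y] bond c/2=7/200: DF=(2140237/2000000 − 7/200·(0.993600+0.990100+0.971400))/(1+7/200) = 467/500 ≈ 0.934000
step 5 [2.5y] zero: DF = P = 9111/10000 ≈ 0.911100
step 6 [3y] swap r/2=153/9514: DF=(1 − 153/9514·(0.993600+0.990100+0.971400+0.934000+0.911100))/(1+153/9514) = 4541/5000 ≈ 0.908200

1 1/2 621/625
2 1 9901/10000
3 3/2 4857/5000
4 2 467/500
5 5/2 9111/10000
6 3 4541/5000
DF(2.5y) = 9111/10000 ≈ 0.911100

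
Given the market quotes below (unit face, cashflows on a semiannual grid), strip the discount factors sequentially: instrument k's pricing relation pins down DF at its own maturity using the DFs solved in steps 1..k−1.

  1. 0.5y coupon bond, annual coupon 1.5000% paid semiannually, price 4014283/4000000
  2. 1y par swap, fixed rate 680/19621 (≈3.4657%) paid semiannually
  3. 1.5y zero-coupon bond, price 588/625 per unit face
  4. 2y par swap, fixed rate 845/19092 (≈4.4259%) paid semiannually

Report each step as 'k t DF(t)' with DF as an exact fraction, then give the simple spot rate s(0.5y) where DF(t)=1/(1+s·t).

step 1 [0.5y] bond c/2=3/400: DF=(4014283/4000000 − 3/400·(0))/(1+3/400) = 9961/10000 ≈ 0.996100
step 2 [1y] swap r/2=340/19621: DF=(1 − 340/19621·(0.996100))/(1+340/19621) = 483/500 ≈ 0.966000
step 3 [1.5y] zero: DF = P = 588/625 ≈ 0.940800
step 4 [2y] swap r/2=845/38184: DF=(1 − 845/38184·(0.996100+0.966000+0.940800))/(1+845/38184) = 1831/2000 ≈ 0.915500

1 1/2 9961/10000
2 1 483/500
3 3/2 588/625
4 2 1831/2000
s(0.5y) = (1/(9961/10000) − 1)/(1/2) = 78/9961 ≈ 0.7831%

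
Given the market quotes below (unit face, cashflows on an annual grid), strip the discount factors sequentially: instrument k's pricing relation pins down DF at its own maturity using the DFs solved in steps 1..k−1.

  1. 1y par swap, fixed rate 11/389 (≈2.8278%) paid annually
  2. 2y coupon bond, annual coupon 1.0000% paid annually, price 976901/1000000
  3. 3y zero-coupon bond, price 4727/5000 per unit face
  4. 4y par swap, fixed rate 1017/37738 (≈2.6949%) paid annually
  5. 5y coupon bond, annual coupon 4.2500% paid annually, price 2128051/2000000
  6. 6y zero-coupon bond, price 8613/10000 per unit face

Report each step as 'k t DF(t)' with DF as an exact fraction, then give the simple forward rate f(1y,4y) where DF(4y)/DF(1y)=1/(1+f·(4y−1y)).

1 1 389/400
2 2 1197/1250
3 3 4727/5000
4 4 8983/10000
5 5 2167/2500
6 6 8613/10000
f(1y,4y) = ((389/400)/(8983/10000) − 1)/(3) = 742/26949 ≈ 2.7533%

step 1 [1y] swap r/1=11/389: DF=(1 − 11/389·(0))/(1+11/389) = 389/400 ≈ 0.972500
step 2 [2y] bond c/1=1/100: DF=(976901/1000000 − 1/100·(0.972500))/(1+1/100) = 1197/1250 ≈ 0.957600
step 3 [3y] zero: DF = P = 4727/5000 ≈ 0.945400
step 4 [4y] swap r/1=1017/37738: DF=(1 − 1017/37738·(0.972500+0.957600+0.945400))/(1+1017/37738) = 8983/10000 ≈ 0.898300
step 5 [5y] bond c/1=17/400: DF=(2128051/2000000 − 17/400·(0.972500+0.957600+0.945400+0.898300))/(1+17/400) = 2167/2500 ≈ 0.866800
step 6 [6y] zero: DF = P = 8613/10000 ≈ 0.861300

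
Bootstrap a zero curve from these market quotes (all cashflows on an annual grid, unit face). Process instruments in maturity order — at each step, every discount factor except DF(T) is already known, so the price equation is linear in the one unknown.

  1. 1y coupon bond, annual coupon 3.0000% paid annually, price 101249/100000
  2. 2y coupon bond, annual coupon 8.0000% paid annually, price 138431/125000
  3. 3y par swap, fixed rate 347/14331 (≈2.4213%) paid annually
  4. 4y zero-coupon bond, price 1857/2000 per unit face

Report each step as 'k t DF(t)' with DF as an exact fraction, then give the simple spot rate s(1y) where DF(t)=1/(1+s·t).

step 1 [1y] bond c/1=3/100: DF=(101249/100000 − 3/100·(0))/(1+3/100) = 983/1000 ≈ 0.983000
step 2 [2y] bond c/1=2/25: DF=(138431/125000 − 2/25·(0.983000))/(1+2/25) = 4763/5000 ≈ 0.952600
step 3 [3y] swap r/1=347/14331: DF=(1 − 347/14331·(0.983000+0.952600))/(1+347/14331) = 4653/5000 ≈ 0.930600
step 4 [4y] zero: DF = P = 1857/2000 ≈ 0.928500

1 1 983/1000
2 2 4763/5000
3 3 4653/5000
4 4 1857/2000
s(1y) = (1/(983/1000) − 1)/(1) = 17/983 ≈ 1.7294%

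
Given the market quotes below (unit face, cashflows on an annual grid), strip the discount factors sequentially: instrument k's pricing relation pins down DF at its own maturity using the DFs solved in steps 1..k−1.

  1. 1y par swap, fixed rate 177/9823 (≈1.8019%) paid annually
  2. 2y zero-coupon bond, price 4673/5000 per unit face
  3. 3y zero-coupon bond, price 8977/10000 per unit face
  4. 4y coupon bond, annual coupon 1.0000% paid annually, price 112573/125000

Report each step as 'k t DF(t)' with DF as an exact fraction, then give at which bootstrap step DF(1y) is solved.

1 1 9823/10000
2 2 4673/5000
3 3 8977/10000
4 4 4319/5000
DF(1y) is solved at step 1

step 1 [1y] swap r/1=177/9823: DF=(1 − 177/9823·(0))/(1+177/9823) = 9823/10000 ≈ 0.982300
step 2 [2y] zero: DF = P = 4673/5000 ≈ 0.934600
step 3 [3y] zero: DF = P = 8977/10000 ≈ 0.897700
step 4 [4y] bond c/1=1/100: DF=(112573/125000 − 1/100·(0.982300+0.934600+0.897700))/(1+1/100) = 4319/5000 ≈ 0.863800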